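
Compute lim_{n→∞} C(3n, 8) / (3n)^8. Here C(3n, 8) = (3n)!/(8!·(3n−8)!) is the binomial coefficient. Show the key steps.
lim = 1/8! = 1/40320

With N = 3n → ∞: C(N, 8) / N^8 = [N(N−1)…(N−7)] / (8! · N^8) = (1/8!) · 1 · (1 − 1/(3n)) · … · (1 − 7/(3n)). Each factor → 1 as N → ∞, so the limit is 1/8! = 1/40320.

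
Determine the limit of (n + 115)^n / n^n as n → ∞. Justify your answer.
lim = e^115

Rewrite as (1 + 115/n)^(n). By the standard limit (1 + x/n)^n → e^x, we have (1 + 115/n)^n → e^115, and raising to the 1st power gives e^115.
More precisely, ln[(1 + 115/n)^(n)] = n · ln(1 + 115/n) = n · (115/n + O(1/n^2)) = 115 + O(1/n) → 115.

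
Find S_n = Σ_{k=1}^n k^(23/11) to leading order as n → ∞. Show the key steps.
S_n ~ (11/34) · n^(34/11)

Integral comparison: Σ_{k=1}^n k^(23/11) = ∫_0^n x^(23/11) dx + O(n^(23/11)). The integral is n^(1 + 23/11) / (1 + 23/11) = n^((23+11)/11) / ((23+11)/11) = (11/34) · n^(34/11).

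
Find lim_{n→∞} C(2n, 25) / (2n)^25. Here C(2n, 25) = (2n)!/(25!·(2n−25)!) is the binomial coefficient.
lim = 1/25! = 1/15511210043330985984000000

With N = 2n → ∞: C(N, 25) / N^25 = [N(N−1)…(N−24)] / (25! · N^25) = (1/25!) · 1 · (1 − 1/(2n)) · … · (1 − 24/(2n)). Each factor → 1 as N → ∞, so the limit is 1/25! = 1/15511210043330985984000000.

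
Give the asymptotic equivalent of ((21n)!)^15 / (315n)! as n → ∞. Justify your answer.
((21n)!)^15/(315n)! ~ ((2π·21n)^(14/2) / sqrt(15)) · 15^(−15·21n)  →  0

Write N = 21n. Stirling: N! ~ sqrt(2π N)(N/e)^N and (15N)! ~ sqrt(2π·15N)·(15N/e)^(15N).
  (N!)^15/(15N)! ~ (2π N)^(15/2) (N/e)^(15N) / [sqrt(2π·15N) (15N/e)^(15N)]
     = (2π N)^(15/2) / sqrt(2π·15N) · (N/(15N))^(15N)
     = (2π N)^((15−1)/2) / sqrt(15) · 15^(−15N).
Since 15^15 > 1, the factor 15^(−15N) decays exponentially, so the ratio → 0. Substituting N = 21n gives the stated form.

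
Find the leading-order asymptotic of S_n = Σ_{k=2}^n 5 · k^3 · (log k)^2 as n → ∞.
S_n ~ 5 · n^4 · (log n)^2 / 4

By integral comparison, S_n = ∫_1^n 5 · x^3 · (log x)^2 dx + O(n^3 · (log n)^2). For the integral, the leading term of ∫_1^n x^3 (log x)^2 dx is n^4/4 · (log n)^2 (by repeated integration by parts; each step lowers the log-exponent and produces a relatively O(1/log n) correction). Hence S_n ~ 5 · n^4 · (log n)^2 / 4.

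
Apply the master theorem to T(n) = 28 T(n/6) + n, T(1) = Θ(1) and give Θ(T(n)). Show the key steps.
T(n) = Θ(n^(log_6 28))

Master theorem: compare f(n) = n to n^(log_6 28) where log_6 28 ≈ 1.860. Since 1 < log_6 28, we have f(n) = O(n^(log_6 28 − ε)) for some ε > 0 — Case 1. Hence T(n) = Θ(n^(log_6 28)).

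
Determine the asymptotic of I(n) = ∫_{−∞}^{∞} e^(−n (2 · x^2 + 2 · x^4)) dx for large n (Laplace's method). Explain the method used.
I(n) ~ sqrt(π/(2n))

φ(x) = 2 · x^2 + 2 · x^4 has its unique global minimum at x* = 0 (since φ'(x) = 4x + 8x^3 = 0 only at x = 0 for real x with both coefficients positive, and φ → ∞ as |x| → ∞). At x* = 0, φ(0) = 0 and φ''(0) = 4. Laplace's method then gives
  I(n) ~ sqrt(2π / (n · φ''(0))) · e^(−n φ(0)) = sqrt(2π / (4n)) = sqrt(π/(2n)).
The 2 · x^4 term contributes only at subleading order (an O(1/n) relative correction).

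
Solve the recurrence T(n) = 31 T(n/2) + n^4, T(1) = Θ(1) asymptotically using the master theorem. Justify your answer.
T(n) = Θ(n^(log_2 31))

Master theorem: compare f(n) = n^4 to n^(log_2 31) where log_2 31 ≈ 4.954. Since 4 < log_2 31, we have f(n) = O(n^(log_2 31 − ε)) for some ε > 0 — Case 1. Hence T(n) = Θ(n^(log_2 31)).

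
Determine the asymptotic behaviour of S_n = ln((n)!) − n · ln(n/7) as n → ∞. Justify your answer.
S_n ~ n · (ln 7 − 1) + O(ln n)

Stirling: ln((n)!) = n ln(n) − n + O(ln n).
  S_n = n ln(n) − n − n ln(n/7) + O(ln n)
      = n ln(n) − n ln n + n ln 7 − n + O(ln n)
      = n ln 7 − n + O(ln n)
      = n (ln 7 − 1) + O(ln n).
Numerically ln(7) − 1 ≈ 0.9459.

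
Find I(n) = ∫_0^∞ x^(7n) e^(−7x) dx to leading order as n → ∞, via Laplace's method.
I(n) ~ (sqrt(2π·7n) / 7) · (7n/(7e))^(7n)

Write the integrand as exp(7n ln x − 7x) and set f(x) = 7n ln x − 7x. Then f'(x) = 7n/x − 7 = 0 at x* = 7n/7, and f''(x*) = −7n/x*^2 = −7^2/(7n). Laplace's method (interior maximum) gives
  I(n) ~ e^(f(x*)) · sqrt(2π / |f''(x*)|)
        = exp(7n ln(7n/7) − 7n) · sqrt(2π · 7n / 7^2)
        = (7n/7)^(7n) e^(−7n) · sqrt(2π·7n) / 7
        = (sqrt(2π·7n) / 7) · (7n/(7e))^(7n).
This matches Γ(7n+1)/7^(7n+1) with Stirling applied to Γ.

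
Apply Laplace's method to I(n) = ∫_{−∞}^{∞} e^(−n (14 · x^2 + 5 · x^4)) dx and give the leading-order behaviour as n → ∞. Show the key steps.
I(n) ~ sqrt(π/(14n))

φ(x) = 14 · x^2 + 5 · x^4 has its unique global minimum at x* = 0 (since φ'(x) = 28x + 20x^3 = 0 only at x = 0 for real x with both coefficients positive, and φ → ∞ as |x| → ∞). At x* = 0, φ(0) = 0 and φ''(0) = 28. Laplace's method then gives
  I(n) ~ sqrt(2π / (n · φ''(0))) · e^(−n φ(0)) = sqrt(2π / (28n)) = sqrt(π/(14n)).
The 5 · x^4 term contributes only at subleading order (an O(1/n) relative correction).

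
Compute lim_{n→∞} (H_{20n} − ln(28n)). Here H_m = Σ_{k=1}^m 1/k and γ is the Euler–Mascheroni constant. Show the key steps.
lim = ln(5/7) + γ

By Euler-Maclaurin, H_m = ln m + γ + O(1/m). So
  H_{20n} − ln(28n) = ln(20n) + γ − ln(28n) + O(1/n)
                       = ln(20/28) + γ + O(1/n).
Hence the limit is ln(20/28) + γ (= ln(5/7)).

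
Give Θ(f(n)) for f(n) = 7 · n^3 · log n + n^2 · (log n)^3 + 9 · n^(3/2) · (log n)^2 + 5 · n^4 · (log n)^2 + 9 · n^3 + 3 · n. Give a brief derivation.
f(n) ∈ Θ(n^4 · (log n)^2)

Compare the terms by growth order. For large n, n^a · (log n)^b dominates n^a' · (log n)^b' iff a > a', or (a = a' and b > b'). Ranking the 6 terms shows the dominant one is 5 · n^4 · (log n)^2. Hence f(n) ∈ Θ(n^4 · (log n)^2).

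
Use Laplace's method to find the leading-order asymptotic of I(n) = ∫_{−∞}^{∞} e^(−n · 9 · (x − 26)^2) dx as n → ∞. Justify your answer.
I(n) = sqrt(π/(9n))

Here φ(x) = 9 · (x − 26)^2 has its unique minimum at x* = 26 with φ(x*) = 0 and φ''(x*) = 18. Laplace's method gives
  I(n) ~ e^(−n φ(x*)) · sqrt(2π / (n · φ''(x*))) = sqrt(2π / (18n)) = sqrt(π/(9n)).
This is exact: substituting u = (x − 26)·sqrt(9n) gives I(n) = (1/sqrt(9n)) ∫_{−∞}^{∞} e^(−u^2) du = sqrt(π/(9n)).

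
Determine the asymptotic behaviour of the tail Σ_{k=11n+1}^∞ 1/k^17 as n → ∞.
Σ_{k>11n} 1/k^17 ~ 1/(16 · (11n)^16)

Compare to the integral: ∫_{11n}^∞ x^(−17) dx = [−x^(−16)/16]_{11n}^∞ = 1/((17−1)·(11n)^16). Euler-Maclaurin then gives
  Σ_{k>11n} 1/k^17 = ∫_{11n}^∞ dx/x^17 − 1/(2·(11n)^17) + O(1/(11n)^18).
(Equivalently this is ζ(17) − Σ_{k≤11n} 1/k^17.)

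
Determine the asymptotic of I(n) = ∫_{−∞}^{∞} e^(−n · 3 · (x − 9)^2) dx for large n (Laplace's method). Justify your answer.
I(n) = sqrt(π/(3n))

Here φ(x) = 3 · (x − 9)^2 has its unique minimum at x* = 9 with φ(x*) = 0 and φ''(x*) = 6. Laplace's method gives
  I(n) ~ e^(−n φ(x*)) · sqrt(2π / (n · φ''(x*))) = sqrt(2π / (6n)) = sqrt(π/(3n)).
This is exact: substituting u = (x − 9)·sqrt(3n) gives I(n) = (1/sqrt(3n)) ∫_{−∞}^{∞} e^(−u^2) du = sqrt(π/(3n)).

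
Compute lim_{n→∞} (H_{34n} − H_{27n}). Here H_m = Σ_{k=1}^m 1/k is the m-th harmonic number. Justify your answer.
lim = ln(34/27)

Euler-Maclaurin gives H_m = ln m + γ + 1/(2m) + O(1/m^2). The γ and O(1/m) terms cancel in the difference:
  H_{34n} − H_{27n} = ln(34n) − ln(27n) + O(1/n) = ln(34/27) + O(1/n).
Hence the limit is ln(34/27).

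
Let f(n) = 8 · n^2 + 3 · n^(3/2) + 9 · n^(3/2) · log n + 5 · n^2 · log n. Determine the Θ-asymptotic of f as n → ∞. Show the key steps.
f(n) ∈ Θ(n^2 · log n)

Compare the terms by growth order. For large n, n^a · (log n)^b dominates n^a' · (log n)^b' iff a > a', or (a = a' and b > b'). Ranking the 4 terms shows the dominant one is 5 · n^2 · log n. Hence f(n) ∈ Θ(n^2 · log n).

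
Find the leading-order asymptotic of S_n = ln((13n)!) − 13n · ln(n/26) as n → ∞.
S_n ~ 13n · (ln 338 − 1) + O(ln n)

Stirling: ln((13n)!) = 13n ln(13n) − 13n + O(ln n).
  S_n = 13n ln(13n) − 13n − 13n ln(n/26) + O(ln n)
      = 13n ln(13n) − 13n ln n + 13n ln 26 − 13n + O(ln n)
      = 13n ln 13 + 13n ln 26 − 13n + O(ln n)
      = 13n (ln 338 − 1) + O(ln n).
Numerically ln(338) − 1 ≈ 4.8230.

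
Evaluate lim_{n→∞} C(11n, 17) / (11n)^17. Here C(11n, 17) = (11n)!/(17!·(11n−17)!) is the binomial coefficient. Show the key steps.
lim = 1/17! = 1/355687428096000

With N = 11n → ∞: C(N, 17) / N^17 = [N(N−1)…(N−16)] / (17! · N^17) = (1/17!) · 1 · (1 − 1/(11n)) · … · (1 − 16/(11n)). Each factor → 1 as N → ∞, so the limit is 1/17! = 1/355687428096000.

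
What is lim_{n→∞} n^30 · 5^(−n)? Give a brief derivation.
lim = 0

Exponentials with base > 1 dominate every fixed polynomial: for any fixed c, n^c / 5^n → 0 as n → ∞ (e.g. by the ratio test, or by writing 5^n = e^(n ln 5) and noting e^(n ln 5) / n^c → ∞). Hence n^30 · 5^(−n) = n^30 / 5^n → 0.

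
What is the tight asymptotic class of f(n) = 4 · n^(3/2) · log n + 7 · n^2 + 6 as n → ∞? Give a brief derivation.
f(n) ∈ Θ(n^2)

Compare the terms by growth order. For large n, n^a · (log n)^b dominates n^a' · (log n)^b' iff a > a', or (a = a' and b > b'). Ranking the 3 terms shows the dominant one is 7 · n^2. Hence f(n) ∈ Θ(n^2).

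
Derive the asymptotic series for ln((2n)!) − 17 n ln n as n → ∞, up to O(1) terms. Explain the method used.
ln((2n)!) − 17 n ln n = −15 n ln n + 2(ln 2 − 1) n + (1/2) ln(2π·2n) + O(1/n)

Stirling: ln((2n)!) = 2n ln(2n) − 2n + (1/2) ln(2π·2n) + O(1/n).
Expand 2n ln(2n) = 2n (ln n + ln 2) = 2n ln n + 2n ln 2.
Subtract 17n ln n: leading term is (2 − 17) n ln n = −15 n ln n. The next term is 2n ln 2 − 2n = 2(ln 2 − 1) n. Then the (1/2) ln(2π·2n) correction.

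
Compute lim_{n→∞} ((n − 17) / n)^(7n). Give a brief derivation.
lim = e^(−119)

Rewrite as (1 − 17/n)^(7n). By the standard limit (1 + x/n)^n → e^x, we have (1 − 17/n)^n → e^(−17), and raising to the 7th power gives e^(−119).
More precisely, ln[(1 − 17/n)^(7n)] = 7n · ln(1 − 17/n) = 7n · (-17/n + O(1/n^2)) = -119 + O(1/n) → -119.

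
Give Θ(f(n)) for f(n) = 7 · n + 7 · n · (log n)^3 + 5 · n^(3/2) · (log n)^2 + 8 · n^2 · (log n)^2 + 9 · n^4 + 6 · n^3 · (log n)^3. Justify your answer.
f(n) ∈ Θ(n^4)

Compare the terms by growth order. For large n, n^a · (log n)^b dominates n^a' · (log n)^b' iff a > a', or (a = a' and b > b'). Ranking the 6 terms shows the dominant one is 9 · n^4. Hence f(n) ∈ Θ(n^4).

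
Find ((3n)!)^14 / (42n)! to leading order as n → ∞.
((3n)!)^14/(42n)! ~ ((2π·3n)^(13/2) / sqrt(14)) · 14^(−14·3n)  →  0

Write N = 3n. Stirling: N! ~ sqrt(2π N)(N/e)^N and (14N)! ~ sqrt(2π·14N)·(14N/e)^(14N).
  (N!)^14/(14N)! ~ (2π N)^(14/2) (N/e)^(14N) / [sqrt(2π·14N) (14N/e)^(14N)]
     = (2π N)^(14/2) / sqrt(2π·14N) · (N/(14N))^(14N)
     = (2π N)^((14−1)/2) / sqrt(14) · 14^(−14N).
Since 14^14 > 1, the factor 14^(−14N) decays exponentially, so the ratio → 0. Substituting N = 3n gives the stated form.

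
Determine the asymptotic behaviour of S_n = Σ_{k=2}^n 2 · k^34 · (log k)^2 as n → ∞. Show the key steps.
S_n ~ 2 · n^35 · (log n)^2 / 35

By integral comparison, S_n = ∫_1^n 2 · x^34 · (log x)^2 dx + O(n^34 · (log n)^2). For the integral, the leading term of ∫_1^n x^34 (log x)^2 dx is n^35/35 · (log n)^2 (by repeated integration by parts; each step lowers the log-exponent and produces a relatively O(1/log n) correction). Hence S_n ~ 2 · n^35 · (log n)^2 / 35.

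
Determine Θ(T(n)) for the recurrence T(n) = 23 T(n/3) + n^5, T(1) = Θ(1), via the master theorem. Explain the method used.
T(n) = Θ(n^5)

log_3 23 ≈ 2.854. f(n) = n^5 dominates n^(log_3 23) since 5 > 2.854, and the regularity condition a·f(n/b) = 23·(n/3)^5 = (23/243)·n^5 ≤ c·f(n) holds with c = 23/243 ≈ 0.0947 < 1. So this is Case 3: T(n) = Θ(f(n)) = Θ(n^5).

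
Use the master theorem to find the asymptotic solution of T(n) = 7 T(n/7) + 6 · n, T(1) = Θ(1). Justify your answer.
T(n) = Θ(n log n)

log_7 7 = 1, and f(n) = 6 · n = Θ(n^(log_7 7)). This is Case 2 of the master theorem: T(n) = Θ(f(n) · log n) = Θ(n log n).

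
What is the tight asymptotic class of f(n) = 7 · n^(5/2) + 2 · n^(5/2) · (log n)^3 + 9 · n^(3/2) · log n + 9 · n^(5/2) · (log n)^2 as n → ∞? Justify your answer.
f(n) ∈ Θ(n^(5/2) · (log n)^3)

Compare the terms by growth order. For large n, n^a · (log n)^b dominates n^a' · (log n)^b' iff a > a', or (a = a' and b > b'). Ranking the 4 terms shows the dominant one is 2 · n^(5/2) · (log n)^3. Hence f(n) ∈ Θ(n^(5/2) · (log n)^3).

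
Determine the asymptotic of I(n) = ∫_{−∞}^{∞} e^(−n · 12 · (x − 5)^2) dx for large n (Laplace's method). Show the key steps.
I(n) = sqrt(π/(12n))

Here φ(x) = 12 · (x − 5)^2 has its unique minimum at x* = 5 with φ(x*) = 0 and φ''(x*) = 24. Laplace's method gives
  I(n) ~ e^(−n φ(x*)) · sqrt(2π / (n · φ''(x*))) = sqrt(2π / (24n)) = sqrt(π/(12n)).
This is exact: substituting u = (x − 5)·sqrt(12n) gives I(n) = (1/sqrt(12n)) ∫_{−∞}^{∞} e^(−u^2) du = sqrt(π/(12n)).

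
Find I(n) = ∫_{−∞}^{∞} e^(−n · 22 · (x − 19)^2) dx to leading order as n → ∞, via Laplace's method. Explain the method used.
I(n) = sqrt(π/(22n))

Here φ(x) = 22 · (x − 19)^2 has its unique minimum at x* = 19 with φ(x*) = 0 and φ''(x*) = 44. Laplace's method gives
  I(n) ~ e^(−n φ(x*)) · sqrt(2π / (n · φ''(x*))) = sqrt(2π / (44n)) = sqrt(π/(22n)).
This is exact: substituting u = (x − 19)·sqrt(22n) gives I(n) = (1/sqrt(22n)) ∫_{−∞}^{∞} e^(−u^2) du = sqrt(π/(22n)).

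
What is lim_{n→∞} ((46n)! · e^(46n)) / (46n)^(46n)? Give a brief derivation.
lim = ∞

Stirling: (46n)! ~ sqrt(2π·46n) · (46n/e)^(46n). Hence
  (46n)! · e^(46n) / (46n)^(46n) ~ sqrt(2π·46n) = sqrt(2π·46) · sqrt(n) → ∞.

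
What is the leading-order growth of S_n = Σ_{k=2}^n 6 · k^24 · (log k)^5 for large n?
S_n ~ 6 · n^25 · (log n)^5 / 25

By integral comparison, S_n = ∫_1^n 6 · x^24 · (log x)^5 dx + O(n^24 · (log n)^5). For the integral, the leading term of ∫_1^n x^24 (log x)^5 dx is n^25/25 · (log n)^5 (by repeated integration by parts; each step lowers the log-exponent and produces a relatively O(1/log n) correction). Hence S_n ~ 6 · n^25 · (log n)^5 / 25.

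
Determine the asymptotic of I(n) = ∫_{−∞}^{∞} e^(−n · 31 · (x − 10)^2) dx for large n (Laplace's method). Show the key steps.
I(n) = sqrt(π/(31n))

Here φ(x) = 31 · (x − 10)^2 has its unique minimum at x* = 10 with φ(x*) = 0 and φ''(x*) = 62. Laplace's method gives
  I(n) ~ e^(−n φ(x*)) · sqrt(2π / (n · φ''(x*))) = sqrt(2π / (62n)) = sqrt(π/(31n)).
This is exact: substituting u = (x − 10)·sqrt(31n) gives I(n) = (1/sqrt(31n)) ∫_{−∞}^{∞} e^(−u^2) du = sqrt(π/(31n)).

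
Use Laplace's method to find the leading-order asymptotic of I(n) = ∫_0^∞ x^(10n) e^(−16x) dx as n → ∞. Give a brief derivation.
I(n) ~ (sqrt(2π·10n) / 16) · (10n/(16e))^(10n)

Write the integrand as exp(10n ln x − 16x) and set f(x) = 10n ln x − 16x. Then f'(x) = 10n/x − 16 = 0 at x* = 10n/16, and f''(x*) = −10n/x*^2 = −16^2/(10n). Laplace's method (interior maximum) gives
  I(n) ~ e^(f(x*)) · sqrt(2π / |f''(x*)|)
        = exp(10n ln(10n/16) − 10n) · sqrt(2π · 10n / 16^2)
        = (10n/16)^(10n) e^(−10n) · sqrt(2π·10n) / 16
        = (sqrt(2π·10n) / 16) · (10n/(16e))^(10n).
This matches Γ(10n+1)/16^(10n+1) with Stirling applied to Γ.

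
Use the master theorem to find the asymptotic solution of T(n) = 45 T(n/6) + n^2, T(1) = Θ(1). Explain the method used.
T(n) = Θ(n^(log_6 45))

Master theorem: compare f(n) = n^2 to n^(log_6 45) where log_6 45 ≈ 2.125. Since 2 < log_6 45, we have f(n) = O(n^(log_6 45 − ε)) for some ε > 0 — Case 1. Hence T(n) = Θ(n^(log_6 45)).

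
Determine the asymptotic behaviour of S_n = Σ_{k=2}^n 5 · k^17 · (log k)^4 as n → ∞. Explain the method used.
S_n ~ 5 · n^18 · (log n)^4 / 18

By integral comparison, S_n = ∫_1^n 5 · x^17 · (log x)^4 dx + O(n^17 · (log n)^4). For the integral, the leading term of ∫_1^n x^17 (log x)^4 dx is n^18/18 · (log n)^4 (by repeated integration by parts; each step lowers the log-exponent and produces a relatively O(1/log n) correction). Hence S_n ~ 5 · n^18 · (log n)^4 / 18.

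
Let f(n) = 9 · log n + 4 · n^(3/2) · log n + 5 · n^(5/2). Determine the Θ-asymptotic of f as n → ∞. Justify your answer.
f(n) ∈ Θ(n^(5/2))

Compare the terms by growth order. For large n, n^a · (log n)^b dominates n^a' · (log n)^b' iff a > a', or (a = a' and b > b'). Ranking the 3 terms shows the dominant one is 5 · n^(5/2). Hence f(n) ∈ Θ(n^(5/2)).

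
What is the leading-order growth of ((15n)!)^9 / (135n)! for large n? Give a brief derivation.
((15n)!)^9/(135n)! ~ ((2π·15n)^(8/2) / 3) · 9^(−9·15n)  →  0

Write N = 15n. Stirling: N! ~ sqrt(2π N)(N/e)^N and (9N)! ~ sqrt(2π·9N)·(9N/e)^(9N).
  (N!)^9/(9N)! ~ (2π N)^(9/2) (N/e)^(9N) / [sqrt(2π·9N) (9N/e)^(9N)]
     = (2π N)^(9/2) / sqrt(2π·9N) · (N/(9N))^(9N)
     = (2π N)^((9−1)/2) / 3 · 9^(−9N).
Since 9^9 > 1, the factor 9^(−9N) decays exponentially, so the ratio → 0. Substituting N = 15n gives the stated form.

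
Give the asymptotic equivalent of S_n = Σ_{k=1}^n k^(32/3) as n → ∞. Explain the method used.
S_n ~ (3/35) · n^(35/3)

Integral comparison: Σ_{k=1}^n k^(32/3) = ∫_0^n x^(32/3) dx + O(n^(32/3)). The integral is n^(1 + 32/3) / (1 + 32/3) = n^((32+3)/3) / ((32+3)/3) = (3/35) · n^(35/3).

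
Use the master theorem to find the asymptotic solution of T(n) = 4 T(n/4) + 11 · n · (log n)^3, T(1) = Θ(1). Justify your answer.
T(n) = Θ(n · (log n)^4)

Here log_4 4 = 1 and f(n) = 11 · n · (log n)^3 = Θ(n^(log_4 4) · (log n)^3). This is the extended Case 2 of the master theorem (f matches the critical exponent up to log factors), giving T(n) = Θ(n^(log_4 4) · (log n)^(3+1)) = Θ(n · (log n)^4).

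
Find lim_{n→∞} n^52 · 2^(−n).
lim = 0

Exponentials with base > 1 dominate every fixed polynomial: for any fixed c, n^c / 2^n → 0 as n → ∞ (e.g. by the ratio test, or by writing 2^n = e^(n ln 2) and noting e^(n ln 2) / n^c → ∞). Hence n^52 · 2^(−n) = n^52 / 2^n → 0.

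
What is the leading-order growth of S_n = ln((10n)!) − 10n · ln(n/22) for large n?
S_n ~ 10n · (ln 220 − 1) + O(ln n)

Stirling: ln((10n)!) = 10n ln(10n) − 10n + O(ln n).
  S_n = 10n ln(10n) − 10n − 10n ln(n/22) + O(ln n)
      = 10n ln(10n) − 10n ln n + 10n ln 22 − 10n + O(ln n)
      = 10n ln 10 + 10n ln 22 − 10n + O(ln n)
      = 10n (ln 220 − 1) + O(ln n).
Numerically ln(220) − 1 ≈ 4.3936.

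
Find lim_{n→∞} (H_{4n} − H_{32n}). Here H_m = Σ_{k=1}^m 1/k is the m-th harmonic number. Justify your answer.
lim = ln(4/32) = −ln 8

Euler-Maclaurin gives H_m = ln m + γ + 1/(2m) + O(1/m^2). The γ and O(1/m) terms cancel in the difference:
  H_{4n} − H_{32n} = ln(4n) − ln(32n) + O(1/n) = ln(4/32) + O(1/n).
Hence the limit is ln(4/32) = −ln 8.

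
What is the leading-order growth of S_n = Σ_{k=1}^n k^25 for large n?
S_n ~ n^26 / 26

By integral comparison (Euler-Maclaurin), Σ_{k=1}^n k^25 = ∫_0^n x^25 dx + O(n^25) = n^26/26 + O(n^25). (Equivalently, Faulhaber's formula gives the same leading term.)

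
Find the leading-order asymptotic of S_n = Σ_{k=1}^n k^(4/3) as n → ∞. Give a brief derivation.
S_n ~ (3/7) · n^(7/3)

Integral comparison: Σ_{k=1}^n k^(4/3) = ∫_0^n x^(4/3) dx + O(n^(4/3)). The integral is n^(1 + 4/3) / (1 + 4/3) = n^((4+3)/3) / ((4+3)/3) = (3/7) · n^(7/3).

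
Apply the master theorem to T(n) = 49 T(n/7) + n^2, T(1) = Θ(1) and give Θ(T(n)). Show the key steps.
T(n) = Θ(n^2 log n)

log_7 49 = 2, and f(n) = n^2 = Θ(n^(log_7 49)). This is Case 2 of the master theorem: T(n) = Θ(f(n) · log n) = Θ(n^2 log n).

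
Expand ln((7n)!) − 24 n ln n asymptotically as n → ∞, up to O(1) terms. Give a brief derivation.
ln((7n)!) − 24 n ln n = −17 n ln n + 7(ln 7 − 1) n + (1/2) ln(2π·7n) + O(1/n)

Stirling: ln((7n)!) = 7n ln(7n) − 7n + (1/2) ln(2π·7n) + O(1/n).
Expand 7n ln(7n) = 7n (ln n + ln 7) = 7n ln n + 7n ln 7.
Subtract 24n ln n: leading term is (7 − 24) n ln n = −17 n ln n. The next term is 7n ln 7 − 7n = 7(ln 7 − 1) n. Then the (1/2) ln(2π·7n) correction.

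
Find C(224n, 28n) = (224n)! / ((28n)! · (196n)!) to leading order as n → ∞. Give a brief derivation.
C(224n, 28n) ~ (16777216/823543)^(28n) · sqrt(4/(7π·28n))

Write N = 28n. Apply Stirling to each factorial:
  (8N)! ~ sqrt(2π·8N) · (8N/e)^(8N),
  N! ~ sqrt(2π N) · (N/e)^N,
  (7N)! ~ sqrt(2π·7N) · (7N/e)^(7N).
The exponential factors combine to (8N)^(8N) / (N^N · (7N)^(7N)) = 8^(8N)/7^(7N) = (8^8/7^7)^N = (16777216/823543)^N.
The square-root prefactors combine to sqrt(2π·8N) / (sqrt(2π N)·sqrt(2π·7N)) = sqrt(8 / (2π·7·N)) = sqrt(4/(7π·28n)).
Substituting N = 28n: C(224n, 28n) ~ (16777216/823543)^(28n) · sqrt(4/(7π·28n)).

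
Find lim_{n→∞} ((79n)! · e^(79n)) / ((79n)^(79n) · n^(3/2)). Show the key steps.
lim = 0

Stirling: (79n)! ~ sqrt(2π·79n) · (79n/e)^(79n). Hence
  (79n)! · e^(79n) / (79n)^(79n) ~ sqrt(2π·79n).
Dividing by n^(3/2): sqrt(2π·79n) / n^(3/2) = sqrt(2π·79) · n^((1−3)/2), so the expression behaves like sqrt(2π·79) · n^((1−3)/2) → 0.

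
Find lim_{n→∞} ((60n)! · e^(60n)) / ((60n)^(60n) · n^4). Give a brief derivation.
lim = 0

Stirling: (60n)! ~ sqrt(2π·60n) · (60n/e)^(60n). Hence
  (60n)! · e^(60n) / (60n)^(60n) ~ sqrt(2π·60n).
Dividing by n^4: sqrt(2π·60n) / n^4 = sqrt(2π·60) · n^((1−8)/2), so the expression behaves like sqrt(2π·60) · n^((1−8)/2) → 0.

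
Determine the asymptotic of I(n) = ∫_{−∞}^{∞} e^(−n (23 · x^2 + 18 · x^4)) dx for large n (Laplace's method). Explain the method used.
I(n) ~ sqrt(π/(23n))

φ(x) = 23 · x^2 + 18 · x^4 has its unique global minimum at x* = 0 (since φ'(x) = 46x + 72x^3 = 0 only at x = 0 for real x with both coefficients positive, and φ → ∞ as |x| → ∞). At x* = 0, φ(0) = 0 and φ''(0) = 46. Laplace's method then gives
  I(n) ~ sqrt(2π / (n · φ''(0))) · e^(−n φ(0)) = sqrt(2π / (46n)) = sqrt(π/(23n)).
The 18 · x^4 term contributes only at subleading order (an O(1/n) relative correction).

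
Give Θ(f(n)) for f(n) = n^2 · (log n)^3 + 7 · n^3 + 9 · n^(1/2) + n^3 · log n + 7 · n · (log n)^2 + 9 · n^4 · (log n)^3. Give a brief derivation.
f(n) ∈ Θ(n^4 · (log n)^3)

Compare the terms by growth order. For large n, n^a · (log n)^b dominates n^a' · (log n)^b' iff a > a', or (a = a' and b > b'). Ranking the 6 terms shows the dominant one is 9 · n^4 · (log n)^3. Hence f(n) ∈ Θ(n^4 · (log n)^3).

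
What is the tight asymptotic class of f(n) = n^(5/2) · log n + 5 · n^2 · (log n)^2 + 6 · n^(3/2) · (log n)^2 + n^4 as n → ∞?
f(n) ∈ Θ(n^4)

Compare the terms by growth order. For large n, n^a · (log n)^b dominates n^a' · (log n)^b' iff a > a', or (a = a' and b > b'). Ranking the 4 terms shows the dominant one is n^4. Hence f(n) ∈ Θ(n^4).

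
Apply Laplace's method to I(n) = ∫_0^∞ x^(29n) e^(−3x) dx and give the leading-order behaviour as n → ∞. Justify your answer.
I(n) ~ (sqrt(2π·29n) / 3) · (29n/(3e))^(29n)

Write the integrand as exp(29n ln x − 3x) and set f(x) = 29n ln x − 3x. Then f'(x) = 29n/x − 3 = 0 at x* = 29n/3, and f''(x*) = −29n/x*^2 = −3^2/(29n). Laplace's method (interior maximum) gives
  I(n) ~ e^(f(x*)) · sqrt(2π / |f''(x*)|)
        = exp(29n ln(29n/3) − 29n) · sqrt(2π · 29n / 3^2)
        = (29n/3)^(29n) e^(−29n) · sqrt(2π·29n) / 3
        = (sqrt(2π·29n) / 3) · (29n/(3e))^(29n).
This matches Γ(29n+1)/3^(29n+1) with Stirling applied to Γ.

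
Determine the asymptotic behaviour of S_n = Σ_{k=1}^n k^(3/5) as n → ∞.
S_n ~ (5/8) · n^(8/5)

Integral comparison: Σ_{k=1}^n k^(3/5) = ∫_0^n x^(3/5) dx + O(n^(3/5)). The integral is n^(1 + 3/5) / (1 + 3/5) = n^((3+5)/5) / ((3+5)/5) = (5/8) · n^(8/5).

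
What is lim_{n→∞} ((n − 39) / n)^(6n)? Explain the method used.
lim = e^(−234)

Rewrite as (1 − 39/n)^(6n). By the standard limit (1 + x/n)^n → e^x, we have (1 − 39/n)^n → e^(−39), and raising to the 6th power gives e^(−234).
More precisely, ln[(1 − 39/n)^(6n)] = 6n · ln(1 − 39/n) = 6n · (-39/n + O(1/n^2)) = -234 + O(1/n) → -234.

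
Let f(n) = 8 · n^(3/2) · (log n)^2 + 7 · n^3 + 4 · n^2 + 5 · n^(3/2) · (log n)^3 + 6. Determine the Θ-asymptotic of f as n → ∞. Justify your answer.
f(n) ∈ Θ(n^3)

Compare the terms by growth order. For large n, n^a · (log n)^b dominates n^a' · (log n)^b' iff a > a', or (a = a' and b > b'). Ranking the 5 terms shows the dominant one is 7 · n^3. Hence f(n) ∈ Θ(n^3).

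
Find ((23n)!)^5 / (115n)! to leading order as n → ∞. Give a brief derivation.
((23n)!)^5/(115n)! ~ ((2π·23n)^(4/2) / sqrt(5)) · 5^(−5·23n)  →  0

Write N = 23n. Stirling: N! ~ sqrt(2π N)(N/e)^N and (5N)! ~ sqrt(2π·5N)·(5N/e)^(5N).
  (N!)^5/(5N)! ~ (2π N)^(5/2) (N/e)^(5N) / [sqrt(2π·5N) (5N/e)^(5N)]
     = (2π N)^(5/2) / sqrt(2π·5N) · (N/(5N))^(5N)
     = (2π N)^((5−1)/2) / sqrt(5) · 5^(−5N).
Since 5^5 > 1, the factor 5^(−5N) decays exponentially, so the ratio → 0. Substituting N = 23n gives the stated form.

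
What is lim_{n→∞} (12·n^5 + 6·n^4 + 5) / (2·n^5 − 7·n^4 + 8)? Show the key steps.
lim = 12/2 = 6

For large n the leading n^5 terms dominate both numerator and denominator. Dividing top and bottom by n^5, every other term tends to 0, leaving 12/2 = 6.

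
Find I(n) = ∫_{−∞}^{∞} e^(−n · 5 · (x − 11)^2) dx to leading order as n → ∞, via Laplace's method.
I(n) = sqrt(π/(5n))

Here φ(x) = 5 · (x − 11)^2 has its unique minimum at x* = 11 with φ(x*) = 0 and φ''(x*) = 10. Laplace's method gives
  I(n) ~ e^(−n φ(x*)) · sqrt(2π / (n · φ''(x*))) = sqrt(2π / (10n)) = sqrt(π/(5n)).
This is exact: substituting u = (x − 11)·sqrt(5n) gives I(n) = (1/sqrt(5n)) ∫_{−∞}^{∞} e^(−u^2) du = sqrt(π/(5n)).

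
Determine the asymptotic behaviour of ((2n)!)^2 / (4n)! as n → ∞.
((2n)!)^2/(4n)! ~ ((2π·2n)^(1/2) / sqrt(2)) · 2^(−2·2n)  →  0

Write N = 2n. Stirling: N! ~ sqrt(2π N)(N/e)^N and (2N)! ~ sqrt(2π·2N)·(2N/e)^(2N).
  (N!)^2/(2N)! ~ (2π N)^(2/2) (N/e)^(2N) / [sqrt(2π·2N) (2N/e)^(2N)]
     = (2π N)^(2/2) / sqrt(2π·2N) · (N/(2N))^(2N)
     = (2π N)^((2−1)/2) / sqrt(2) · 2^(−2N).
Since 2^2 > 1, the factor 2^(−2N) decays exponentially, so the ratio → 0. Substituting N = 2n gives the stated form.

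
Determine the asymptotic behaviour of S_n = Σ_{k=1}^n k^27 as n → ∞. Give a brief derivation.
S_n ~ n^28 / 28

By integral comparison (Euler-Maclaurin), Σ_{k=1}^n k^27 = ∫_0^n x^27 dx + O(n^27) = n^28/28 + O(n^27). (Equivalently, Faulhaber's formula gives the same leading term.)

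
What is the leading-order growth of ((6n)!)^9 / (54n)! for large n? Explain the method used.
((6n)!)^9/(54n)! ~ ((2π·6n)^(8/2) / 3) · 9^(−9·6n)  →  0

Write N = 6n. Stirling: N! ~ sqrt(2π N)(N/e)^N and (9N)! ~ sqrt(2π·9N)·(9N/e)^(9N).
  (N!)^9/(9N)! ~ (2π N)^(9/2) (N/e)^(9N) / [sqrt(2π·9N) (9N/e)^(9N)]
     = (2π N)^(9/2) / sqrt(2π·9N) · (N/(9N))^(9N)
     = (2π N)^((9−1)/2) / 3 · 9^(−9N).
Since 9^9 > 1, the factor 9^(−9N) decays exponentially, so the ratio → 0. Substituting N = 6n gives the stated form.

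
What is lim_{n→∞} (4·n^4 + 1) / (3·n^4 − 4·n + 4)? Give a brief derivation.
lim = 4/3

For large n the leading n^4 terms dominate both numerator and denominator. Dividing top and bottom by n^4, every other term tends to 0, leaving 4/3.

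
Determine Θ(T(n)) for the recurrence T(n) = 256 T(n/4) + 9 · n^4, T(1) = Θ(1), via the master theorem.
T(n) = Θ(n^4 log n)

log_4 256 = 4, and f(n) = 9 · n^4 = Θ(n^(log_4 256)). This is Case 2 of the master theorem: T(n) = Θ(f(n) · log n) = Θ(n^4 log n).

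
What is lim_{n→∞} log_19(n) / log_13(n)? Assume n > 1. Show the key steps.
lim = ln(13) / ln(19) = log_19(13)

Change of base: log_19(n) = ln n / ln 19 and log_13(n) = ln n / ln 13. The ratio is (ln n / ln 19) · (ln 13 / ln n) = ln 13 / ln 19, a constant independent of n. So the limit is ln 13 / ln 19 = log_19(13).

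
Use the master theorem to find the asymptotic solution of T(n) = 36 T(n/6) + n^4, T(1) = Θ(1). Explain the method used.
T(n) = Θ(n^4)

log_6 36 ≈ 2.000. f(n) = n^4 dominates n^(log_6 36) since 4 > 2.000, and the regularity condition a·f(n/b) = 36·(n/6)^4 = (36/1296)·n^4 ≤ c·f(n) holds with c = 36/1296 ≈ 0.0278 < 1. So this is Case 3: T(n) = Θ(f(n)) = Θ(n^4).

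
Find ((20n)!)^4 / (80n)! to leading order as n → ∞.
((20n)!)^4/(80n)! ~ ((2π·20n)^(3/2) / 2) · 4^(−4·20n)  →  0

Write N = 20n. Stirling: N! ~ sqrt(2π N)(N/e)^N and (4N)! ~ sqrt(2π·4N)·(4N/e)^(4N).
  (N!)^4/(4N)! ~ (2π N)^(4/2) (N/e)^(4N) / [sqrt(2π·4N) (4N/e)^(4N)]
     = (2π N)^(4/2) / sqrt(2π·4N) · (N/(4N))^(4N)
     = (2π N)^((4−1)/2) / 2 · 4^(−4N).
Since 4^4 > 1, the factor 4^(−4N) decays exponentially, so the ratio → 0. Substituting N = 20n gives the stated form.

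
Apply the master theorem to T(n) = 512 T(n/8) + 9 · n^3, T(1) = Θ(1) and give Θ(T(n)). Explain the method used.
T(n) = Θ(n^3 log n)

log_8 512 = 3, and f(n) = 9 · n^3 = Θ(n^(log_8 512)). This is Case 2 of the master theorem: T(n) = Θ(f(n) · log n) = Θ(n^3 log n).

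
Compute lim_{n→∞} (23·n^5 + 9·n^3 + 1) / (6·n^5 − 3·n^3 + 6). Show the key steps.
lim = 23/6

For large n the leading n^5 terms dominate both numerator and denominator. Dividing top and bottom by n^5, every other term tends to 0, leaving 23/6.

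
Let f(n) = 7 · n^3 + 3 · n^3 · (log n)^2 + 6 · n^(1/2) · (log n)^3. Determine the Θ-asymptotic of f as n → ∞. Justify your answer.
f(n) ∈ Θ(n^3 · (log n)^2)

Compare the terms by growth order. For large n, n^a · (log n)^b dominates n^a' · (log n)^b' iff a > a', or (a = a' and b > b'). Ranking the 3 terms shows the dominant one is 3 · n^3 · (log n)^2. Hence f(n) ∈ Θ(n^3 · (log n)^2).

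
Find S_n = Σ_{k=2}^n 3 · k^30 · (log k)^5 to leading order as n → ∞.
S_n ~ 3 · n^31 · (log n)^5 / 31

By integral comparison, S_n = ∫_1^n 3 · x^30 · (log x)^5 dx + O(n^30 · (log n)^5). For the integral, the leading term of ∫_1^n x^30 (log x)^5 dx is n^31/31 · (log n)^5 (by repeated integration by parts; each step lowers the log-exponent and produces a relatively O(1/log n) correction). Hence S_n ~ 3 · n^31 · (log n)^5 / 31.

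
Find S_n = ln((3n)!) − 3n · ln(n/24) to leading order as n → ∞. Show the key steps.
S_n ~ 3n · (ln 72 − 1) + O(ln n)

Stirling: ln((3n)!) = 3n ln(3n) − 3n + O(ln n).
  S_n = 3n ln(3n) − 3n − 3n ln(n/24) + O(ln n)
      = 3n ln(3n) − 3n ln n + 3n ln 24 − 3n + O(ln n)
      = 3n ln 3 + 3n ln 24 − 3n + O(ln n)
      = 3n (ln 72 − 1) + O(ln n).
Numerically ln(72) − 1 ≈ 3.2767.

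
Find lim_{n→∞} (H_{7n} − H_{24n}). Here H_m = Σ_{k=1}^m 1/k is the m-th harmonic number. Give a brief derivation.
lim = ln(7/24)

Euler-Maclaurin gives H_m = ln m + γ + 1/(2m) + O(1/m^2). The γ and O(1/m) terms cancel in the difference:
  H_{7n} − H_{24n} = ln(7n) − ln(24n) + O(1/n) = ln(7/24) + O(1/n).
Hence the limit is ln(7/24).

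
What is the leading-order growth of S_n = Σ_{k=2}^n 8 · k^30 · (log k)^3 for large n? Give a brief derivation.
S_n ~ 8 · n^31 · (log n)^3 / 31

By integral comparison, S_n = ∫_1^n 8 · x^30 · (log x)^3 dx + O(n^30 · (log n)^3). For the integral, the leading term of ∫_1^n x^30 (log x)^3 dx is n^31/31 · (log n)^3 (by repeated integration by parts; each step lowers the log-exponent and produces a relatively O(1/log n) correction). Hence S_n ~ 8 · n^31 · (log n)^3 / 31.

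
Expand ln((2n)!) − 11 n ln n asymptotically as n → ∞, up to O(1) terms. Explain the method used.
ln((2n)!) − 11 n ln n = −9 n ln n + 2(ln 2 − 1) n + (1/2) ln(2π·2n) + O(1/n)

Stirling: ln((2n)!) = 2n ln(2n) − 2n + (1/2) ln(2π·2n) + O(1/n).
Expand 2n ln(2n) = 2n (ln n + ln 2) = 2n ln n + 2n ln 2.
Subtract 11n ln n: leading term is (2 − 11) n ln n = −9 n ln n. The next term is 2n ln 2 − 2n = 2(ln 2 − 1) n. Then the (1/2) ln(2π·2n) correction.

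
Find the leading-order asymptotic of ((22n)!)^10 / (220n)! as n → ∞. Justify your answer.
((22n)!)^10/(220n)! ~ ((2π·22n)^(9/2) / sqrt(10)) · 10^(−10·22n)  →  0

Write N = 22n. Stirling: N! ~ sqrt(2π N)(N/e)^N and (10N)! ~ sqrt(2π·10N)·(10N/e)^(10N).
  (N!)^10/(10N)! ~ (2π N)^(10/2) (N/e)^(10N) / [sqrt(2π·10N) (10N/e)^(10N)]
     = (2π N)^(10/2) / sqrt(2π·10N) · (N/(10N))^(10N)
     = (2π N)^((10−1)/2) / sqrt(10) · 10^(−10N).
Since 10^10 > 1, the factor 10^(−10N) decays exponentially, so the ratio → 0. Substituting N = 22n gives the stated form.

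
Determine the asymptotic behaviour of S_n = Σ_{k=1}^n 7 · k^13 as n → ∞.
S_n ~ n^14 / 2

By integral comparison (Euler-Maclaurin), Σ_{k=1}^n 7 · k^13 = 7 · ∫_0^n x^13 dx + O(n^13) = 7 · n^14/14 = n^14 / 2 + O(n^13). (Equivalently, Faulhaber's formula gives the same leading term.)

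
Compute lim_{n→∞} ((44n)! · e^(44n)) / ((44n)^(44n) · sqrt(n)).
lim = sqrt(2π·44)

Stirling: (44n)! ~ sqrt(2π·44n) · (44n/e)^(44n). Hence
  (44n)! · e^(44n) / (44n)^(44n) ~ sqrt(2π·44n).
Dividing by sqrt(n): sqrt(2π·44n) / sqrt(n) = sqrt(2π·44) · n^((1−1)/2), so the limit is sqrt(2π·44).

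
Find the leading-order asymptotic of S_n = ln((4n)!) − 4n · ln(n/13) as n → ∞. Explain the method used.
S_n ~ 4n · (ln 52 − 1) + O(ln n)

Stirling: ln((4n)!) = 4n ln(4n) − 4n + O(ln n).
  S_n = 4n ln(4n) − 4n − 4n ln(n/13) + O(ln n)
      = 4n ln(4n) − 4n ln n + 4n ln 13 − 4n + O(ln n)
      = 4n ln 4 + 4n ln 13 − 4n + O(ln n)
      = 4n (ln 52 − 1) + O(ln n).
Numerically ln(52) − 1 ≈ 2.9512.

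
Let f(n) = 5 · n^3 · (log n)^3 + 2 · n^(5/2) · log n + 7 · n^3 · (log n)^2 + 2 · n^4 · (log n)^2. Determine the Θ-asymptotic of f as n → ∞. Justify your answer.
f(n) ∈ Θ(n^4 · (log n)^2)

Compare the terms by growth order. For large n, n^a · (log n)^b dominates n^a' · (log n)^b' iff a > a', or (a = a' and b > b'). Ranking the 4 terms shows the dominant one is 2 · n^4 · (log n)^2. Hence f(n) ∈ Θ(n^4 · (log n)^2).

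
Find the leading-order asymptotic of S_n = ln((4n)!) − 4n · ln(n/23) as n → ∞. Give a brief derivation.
S_n ~ 4n · (ln 92 − 1) + O(ln n)

Stirling: ln((4n)!) = 4n ln(4n) − 4n + O(ln n).
  S_n = 4n ln(4n) − 4n − 4n ln(n/23) + O(ln n)
      = 4n ln(4n) − 4n ln n + 4n ln 23 − 4n + O(ln n)
      = 4n ln 4 + 4n ln 23 − 4n + O(ln n)
      = 4n (ln 92 − 1) + O(ln n).
Numerically ln(92) − 1 ≈ 3.5218.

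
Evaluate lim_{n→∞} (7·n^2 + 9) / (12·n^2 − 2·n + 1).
lim = 7/12

For large n the leading n^2 terms dominate both numerator and denominator. Dividing top and bottom by n^2, every other term tends to 0, leaving 7/12.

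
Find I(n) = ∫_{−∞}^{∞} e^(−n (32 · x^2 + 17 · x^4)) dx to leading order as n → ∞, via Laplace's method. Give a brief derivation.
I(n) ~ sqrt(π/(32n))

φ(x) = 32 · x^2 + 17 · x^4 has its unique global minimum at x* = 0 (since φ'(x) = 64x + 68x^3 = 0 only at x = 0 for real x with both coefficients positive, and φ → ∞ as |x| → ∞). At x* = 0, φ(0) = 0 and φ''(0) = 64. Laplace's method then gives
  I(n) ~ sqrt(2π / (n · φ''(0))) · e^(−n φ(0)) = sqrt(2π / (64n)) = sqrt(π/(32n)).
The 17 · x^4 term contributes only at subleading order (an O(1/n) relative correction).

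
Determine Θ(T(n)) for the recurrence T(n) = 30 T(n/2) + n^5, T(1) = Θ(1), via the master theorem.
T(n) = Θ(n^5)

log_2 30 ≈ 4.907. f(n) = n^5 dominates n^(log_2 30) since 5 > 4.907, and the regularity condition a·f(n/b) = 30·(n/2)^5 = (30/32)·n^5 ≤ c·f(n) holds with c = 30/32 ≈ 0.938 < 1. So this is Case 3: T(n) = Θ(f(n)) = Θ(n^5).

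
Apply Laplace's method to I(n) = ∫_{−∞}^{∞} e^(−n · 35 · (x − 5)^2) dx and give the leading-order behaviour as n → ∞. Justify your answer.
I(n) = sqrt(π/(35n))

Here φ(x) = 35 · (x − 5)^2 has its unique minimum at x* = 5 with φ(x*) = 0 and φ''(x*) = 70. Laplace's method gives
  I(n) ~ e^(−n φ(x*)) · sqrt(2π / (n · φ''(x*))) = sqrt(2π / (70n)) = sqrt(π/(35n)).
This is exact: substituting u = (x − 5)·sqrt(35n) gives I(n) = (1/sqrt(35n)) ∫_{−∞}^{∞} e^(−u^2) du = sqrt(π/(35n)).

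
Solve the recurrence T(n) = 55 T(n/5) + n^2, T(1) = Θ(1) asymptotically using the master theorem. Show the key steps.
T(n) = Θ(n^(log_5 55))

Master theorem: compare f(n) = n^2 to n^(log_5 55) where log_5 55 ≈ 2.490. Since 2 < log_5 55, we have f(n) = O(n^(log_5 55 − ε)) for some ε > 0 — Case 1. Hence T(n) = Θ(n^(log_5 55)).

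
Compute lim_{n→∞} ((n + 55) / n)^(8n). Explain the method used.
lim = e^440

Rewrite as (1 + 55/n)^(8n). By the standard limit (1 + x/n)^n → e^x, we have (1 + 55/n)^n → e^55, and raising to the 8th power gives e^440.
More precisely, ln[(1 + 55/n)^(8n)] = 8n · ln(1 + 55/n) = 8n · (55/n + O(1/n^2)) = 440 + O(1/n) → 440.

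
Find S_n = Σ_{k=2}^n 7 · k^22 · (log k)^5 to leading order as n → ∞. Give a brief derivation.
S_n ~ 7 · n^23 · (log n)^5 / 23

By integral comparison, S_n = ∫_1^n 7 · x^22 · (log x)^5 dx + O(n^22 · (log n)^5). For the integral, the leading term of ∫_1^n x^22 (log x)^5 dx is n^23/23 · (log n)^5 (by repeated integration by parts; each step lowers the log-exponent and produces a relatively O(1/log n) correction). Hence S_n ~ 7 · n^23 · (log n)^5 / 23.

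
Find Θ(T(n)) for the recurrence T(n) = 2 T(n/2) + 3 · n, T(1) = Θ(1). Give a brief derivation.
T(n) = Θ(n log n)

log_2 2 = 1, and f(n) = 3 · n = Θ(n^(log_2 2)). This is Case 2 of the master theorem: T(n) = Θ(f(n) · log n) = Θ(n log n).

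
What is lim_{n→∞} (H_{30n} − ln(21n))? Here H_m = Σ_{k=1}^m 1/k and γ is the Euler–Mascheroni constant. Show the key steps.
lim = ln(10/7) + γ

By Euler-Maclaurin, H_m = ln m + γ + O(1/m). So
  H_{30n} − ln(21n) = ln(30n) + γ − ln(21n) + O(1/n)
                       = ln(30/21) + γ + O(1/n).
Hence the limit is ln(30/21) + γ (= ln(10/7)).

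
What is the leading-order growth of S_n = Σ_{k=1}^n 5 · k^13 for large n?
S_n ~ 5 · n^14 / 14

By integral comparison (Euler-Maclaurin), Σ_{k=1}^n 5 · k^13 = 5 · ∫_0^n x^13 dx + O(n^13) = 5 · n^14/14 + O(n^13). (Equivalently, Faulhaber's formula gives the same leading term.)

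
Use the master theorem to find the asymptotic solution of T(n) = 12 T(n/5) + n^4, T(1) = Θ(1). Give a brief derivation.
T(n) = Θ(n^4)

log_5 12 ≈ 1.544. f(n) = n^4 dominates n^(log_5 12) since 4 > 1.544, and the regularity condition a·f(n/b) = 12·(n/5)^4 = (12/625)·n^4 ≤ c·f(n) holds with c = 12/625 ≈ 0.0192 < 1. So this is Case 3: T(n) = Θ(f(n)) = Θ(n^4).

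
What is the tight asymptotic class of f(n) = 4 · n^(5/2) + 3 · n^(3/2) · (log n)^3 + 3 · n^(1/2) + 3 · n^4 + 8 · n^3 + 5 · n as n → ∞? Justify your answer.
f(n) ∈ Θ(n^4)

Compare the terms by growth order. For large n, n^a · (log n)^b dominates n^a' · (log n)^b' iff a > a', or (a = a' and b > b'). Ranking the 6 terms shows the dominant one is 3 · n^4. Hence f(n) ∈ Θ(n^4).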